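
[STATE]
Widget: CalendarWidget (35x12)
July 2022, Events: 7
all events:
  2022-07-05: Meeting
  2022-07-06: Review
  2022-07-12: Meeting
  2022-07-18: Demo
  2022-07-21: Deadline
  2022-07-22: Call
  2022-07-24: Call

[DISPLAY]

             July 2022             
Mo Tu We Th Fr Sa Su               
             1  2  3               
 4  5*  6*  7  8  9 10             
11 12* 13 14 15 16 17              
18* 19 20 21* 22* 23 24*           
25 26 27 28 29 30 31               
                                   
                                   
                                   
                                   
                                   


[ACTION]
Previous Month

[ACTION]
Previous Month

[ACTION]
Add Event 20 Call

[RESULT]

              May 2022             
Mo Tu We Th Fr Sa Su               
                   1               
 2  3  4  5  6  7  8               
 9 10 11 12 13 14 15               
16 17 18 19 20* 21 22              
23 24 25 26 27 28 29               
30 31                              
                                   
                                   
                                   
                                   


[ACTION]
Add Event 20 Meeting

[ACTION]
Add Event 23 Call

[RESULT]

              May 2022             
Mo Tu We Th Fr Sa Su               
                   1               
 2  3  4  5  6  7  8               
 9 10 11 12 13 14 15               
16 17 18 19 20* 21 22              
23* 24 25 26 27 28 29              
30 31                              
                                   
                                   
                                   
                                   


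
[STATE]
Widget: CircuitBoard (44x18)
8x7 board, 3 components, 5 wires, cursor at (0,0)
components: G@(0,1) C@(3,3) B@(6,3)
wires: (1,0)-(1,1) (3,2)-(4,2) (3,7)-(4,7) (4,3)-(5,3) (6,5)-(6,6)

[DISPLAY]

   0 1 2 3 4 5 6 7                          
0  [.]  G                                   
                                            
1   · ─ ·                                   
                                            
2                                           
                                            
3           ·   C               ·           
            │                   │           
4           ·   ·               ·           
                │                           
5               ·                           
                                            
6               B       · ─ ·               
Cursor: (0,0)                               
                                            
                                            
                                            


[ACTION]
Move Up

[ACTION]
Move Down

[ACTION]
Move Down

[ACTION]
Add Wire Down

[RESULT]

   0 1 2 3 4 5 6 7                          
0       G                                   
                                            
1   · ─ ·                                   
                                            
2  [.]                                      
    │                                       
3   ·       ·   C               ·           
            │                   │           
4           ·   ·               ·           
                │                           
5               ·                           
                                            
6               B       · ─ ·               
Cursor: (2,0)                               
                                            
                                            
                                            


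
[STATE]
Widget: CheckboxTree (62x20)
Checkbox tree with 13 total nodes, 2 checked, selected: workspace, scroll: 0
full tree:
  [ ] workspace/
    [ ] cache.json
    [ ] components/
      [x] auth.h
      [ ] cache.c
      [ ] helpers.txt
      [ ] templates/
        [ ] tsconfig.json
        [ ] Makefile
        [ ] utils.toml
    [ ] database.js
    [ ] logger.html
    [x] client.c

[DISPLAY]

>[-] workspace/                                               
   [ ] cache.json                                             
   [-] components/                                            
     [x] auth.h                                               
     [ ] cache.c                                              
     [ ] helpers.txt                                          
     [ ] templates/                                           
       [ ] tsconfig.json                                      
       [ ] Makefile                                           
       [ ] utils.toml                                         
   [ ] database.js                                            
   [ ] logger.html                                            
   [x] client.c                                               
                                                              
                                                              
                                                              
                                                              
                                                              
                                                              
                                                              


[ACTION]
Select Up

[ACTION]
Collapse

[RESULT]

>[-] workspace/                                               
                                                              
                                                              
                                                              
                                                              
                                                              
                                                              
                                                              
                                                              
                                                              
                                                              
                                                              
                                                              
                                                              
                                                              
                                                              
                                                              
                                                              
                                                              
                                                              


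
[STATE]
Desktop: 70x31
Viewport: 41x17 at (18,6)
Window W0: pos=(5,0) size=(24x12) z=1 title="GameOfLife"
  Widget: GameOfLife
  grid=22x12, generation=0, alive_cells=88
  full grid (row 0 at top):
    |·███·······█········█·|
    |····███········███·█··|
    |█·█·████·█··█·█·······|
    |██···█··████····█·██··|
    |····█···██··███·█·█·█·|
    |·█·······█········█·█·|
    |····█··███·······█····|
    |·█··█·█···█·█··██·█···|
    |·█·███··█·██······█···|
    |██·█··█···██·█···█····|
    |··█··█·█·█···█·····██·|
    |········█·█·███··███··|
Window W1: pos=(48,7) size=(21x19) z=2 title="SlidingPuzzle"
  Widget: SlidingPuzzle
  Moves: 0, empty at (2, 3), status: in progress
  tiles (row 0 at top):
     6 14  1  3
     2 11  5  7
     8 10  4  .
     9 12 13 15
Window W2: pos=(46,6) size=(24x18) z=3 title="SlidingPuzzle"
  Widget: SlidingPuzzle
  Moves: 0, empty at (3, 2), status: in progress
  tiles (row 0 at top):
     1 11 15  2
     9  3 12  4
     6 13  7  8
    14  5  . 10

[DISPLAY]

███·█·█·█·┃                 ┏━━━━━━━━━━━━
······█·█·┃                 ┃ SlidingPuzz
·····█····┃                 ┠────────────
█··██·█···┃                 ┃┌────┬────┬─
······█···┃                 ┃│  1 │ 11 │ 
━━━━━━━━━━┛                 ┃├────┼────┼─
                            ┃│  9 │  3 │ 
                            ┃├────┼────┼─
                            ┃│  6 │ 13 │ 
                            ┃├────┼────┼─
                            ┃│ 14 │  5 │ 
                            ┃└────┴────┴─
                            ┃Moves: 0    
                            ┃            
                            ┃            
                            ┃            
                            ┃            


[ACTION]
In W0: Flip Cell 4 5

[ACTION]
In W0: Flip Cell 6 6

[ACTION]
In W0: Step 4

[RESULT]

·····███··┃                 ┏━━━━━━━━━━━━
██·····█··┃                 ┃ SlidingPuzz
██····█···┃                 ┠────────────
···█·█····┃                 ┃┌────┬────┬─
····█·····┃                 ┃│  1 │ 11 │ 
━━━━━━━━━━┛                 ┃├────┼────┼─
                            ┃│  9 │  3 │ 
                            ┃├────┼────┼─
                            ┃│  6 │ 13 │ 
                            ┃├────┼────┼─
                            ┃│ 14 │  5 │ 
                            ┃└────┴────┴─
                            ┃Moves: 0    
                            ┃            
                            ┃            
                            ┃            
                            ┃            


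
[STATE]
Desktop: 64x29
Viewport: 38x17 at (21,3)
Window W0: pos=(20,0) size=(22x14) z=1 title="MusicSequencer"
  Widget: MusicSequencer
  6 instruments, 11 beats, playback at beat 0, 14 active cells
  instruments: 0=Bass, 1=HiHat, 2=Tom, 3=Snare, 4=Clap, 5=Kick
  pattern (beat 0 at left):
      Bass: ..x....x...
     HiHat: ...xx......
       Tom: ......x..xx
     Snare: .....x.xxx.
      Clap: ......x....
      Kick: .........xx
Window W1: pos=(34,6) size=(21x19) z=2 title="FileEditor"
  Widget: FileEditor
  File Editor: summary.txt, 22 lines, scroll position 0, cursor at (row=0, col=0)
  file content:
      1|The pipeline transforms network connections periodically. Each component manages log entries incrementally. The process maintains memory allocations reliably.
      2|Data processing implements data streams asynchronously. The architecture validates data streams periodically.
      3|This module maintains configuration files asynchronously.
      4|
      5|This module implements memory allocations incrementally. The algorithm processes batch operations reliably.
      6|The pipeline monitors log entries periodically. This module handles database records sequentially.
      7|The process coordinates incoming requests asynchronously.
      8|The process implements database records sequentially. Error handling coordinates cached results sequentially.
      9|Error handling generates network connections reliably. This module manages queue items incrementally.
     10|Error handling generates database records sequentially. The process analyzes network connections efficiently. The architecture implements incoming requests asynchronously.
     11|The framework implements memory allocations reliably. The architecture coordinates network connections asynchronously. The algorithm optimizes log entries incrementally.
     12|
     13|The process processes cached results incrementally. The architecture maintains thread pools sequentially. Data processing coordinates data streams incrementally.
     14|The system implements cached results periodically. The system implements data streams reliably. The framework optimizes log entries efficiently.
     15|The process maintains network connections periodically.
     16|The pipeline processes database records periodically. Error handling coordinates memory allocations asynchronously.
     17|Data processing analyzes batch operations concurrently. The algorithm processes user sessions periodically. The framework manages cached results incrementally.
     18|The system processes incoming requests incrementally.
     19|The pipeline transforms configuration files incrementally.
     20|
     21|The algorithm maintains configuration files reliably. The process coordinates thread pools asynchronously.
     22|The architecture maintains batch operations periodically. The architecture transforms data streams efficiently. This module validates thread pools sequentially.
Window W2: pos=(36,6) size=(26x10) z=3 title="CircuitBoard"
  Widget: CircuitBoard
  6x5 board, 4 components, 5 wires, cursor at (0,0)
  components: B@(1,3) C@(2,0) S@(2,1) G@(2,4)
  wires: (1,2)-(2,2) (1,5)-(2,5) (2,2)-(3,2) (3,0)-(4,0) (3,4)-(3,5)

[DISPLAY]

      ▼1234567890   ┃                 
  Bass··█····█···   ┃                 
 HiHat···██······   ┃                 
   Tom······█┏━┏━━━━━━━━━━━━━━━━━━━━━━
 Snare·····█·┃ ┃ CircuitBoard         
  Clap······█┠─┠──────────────────────
  Kick·······┃█┃   0 1 2 3 4 5        
             ┃D┃0  [.]                
             ┃T┃                      
             ┃ ┃1           ·   B     
━━━━━━━━━━━━━┃T┃            │         
             ┃T┃2   C   S   ·       G 
             ┃T┗━━━━━━━━━━━━━━━━━━━━━━
             ┃The process implem░┃    
             ┃Error handling gen░┃    
             ┃Error handling gen░┃    
             ┃The framework impl░┃    


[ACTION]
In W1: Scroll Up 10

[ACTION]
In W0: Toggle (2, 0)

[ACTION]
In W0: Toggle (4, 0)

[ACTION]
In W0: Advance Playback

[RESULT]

      0▼234567890   ┃                 
  Bass··█····█···   ┃                 
 HiHat···██······   ┃                 
   Tom█·····█┏━┏━━━━━━━━━━━━━━━━━━━━━━
 Snare·····█·┃ ┃ CircuitBoard         
  Clap█·····█┠─┠──────────────────────
  Kick·······┃█┃   0 1 2 3 4 5        
             ┃D┃0  [.]                
             ┃T┃                      
             ┃ ┃1           ·   B     
━━━━━━━━━━━━━┃T┃            │         
             ┃T┃2   C   S   ·       G 
             ┃T┗━━━━━━━━━━━━━━━━━━━━━━
             ┃The process implem░┃    
             ┃Error handling gen░┃    
             ┃Error handling gen░┃    
             ┃The framework impl░┃    


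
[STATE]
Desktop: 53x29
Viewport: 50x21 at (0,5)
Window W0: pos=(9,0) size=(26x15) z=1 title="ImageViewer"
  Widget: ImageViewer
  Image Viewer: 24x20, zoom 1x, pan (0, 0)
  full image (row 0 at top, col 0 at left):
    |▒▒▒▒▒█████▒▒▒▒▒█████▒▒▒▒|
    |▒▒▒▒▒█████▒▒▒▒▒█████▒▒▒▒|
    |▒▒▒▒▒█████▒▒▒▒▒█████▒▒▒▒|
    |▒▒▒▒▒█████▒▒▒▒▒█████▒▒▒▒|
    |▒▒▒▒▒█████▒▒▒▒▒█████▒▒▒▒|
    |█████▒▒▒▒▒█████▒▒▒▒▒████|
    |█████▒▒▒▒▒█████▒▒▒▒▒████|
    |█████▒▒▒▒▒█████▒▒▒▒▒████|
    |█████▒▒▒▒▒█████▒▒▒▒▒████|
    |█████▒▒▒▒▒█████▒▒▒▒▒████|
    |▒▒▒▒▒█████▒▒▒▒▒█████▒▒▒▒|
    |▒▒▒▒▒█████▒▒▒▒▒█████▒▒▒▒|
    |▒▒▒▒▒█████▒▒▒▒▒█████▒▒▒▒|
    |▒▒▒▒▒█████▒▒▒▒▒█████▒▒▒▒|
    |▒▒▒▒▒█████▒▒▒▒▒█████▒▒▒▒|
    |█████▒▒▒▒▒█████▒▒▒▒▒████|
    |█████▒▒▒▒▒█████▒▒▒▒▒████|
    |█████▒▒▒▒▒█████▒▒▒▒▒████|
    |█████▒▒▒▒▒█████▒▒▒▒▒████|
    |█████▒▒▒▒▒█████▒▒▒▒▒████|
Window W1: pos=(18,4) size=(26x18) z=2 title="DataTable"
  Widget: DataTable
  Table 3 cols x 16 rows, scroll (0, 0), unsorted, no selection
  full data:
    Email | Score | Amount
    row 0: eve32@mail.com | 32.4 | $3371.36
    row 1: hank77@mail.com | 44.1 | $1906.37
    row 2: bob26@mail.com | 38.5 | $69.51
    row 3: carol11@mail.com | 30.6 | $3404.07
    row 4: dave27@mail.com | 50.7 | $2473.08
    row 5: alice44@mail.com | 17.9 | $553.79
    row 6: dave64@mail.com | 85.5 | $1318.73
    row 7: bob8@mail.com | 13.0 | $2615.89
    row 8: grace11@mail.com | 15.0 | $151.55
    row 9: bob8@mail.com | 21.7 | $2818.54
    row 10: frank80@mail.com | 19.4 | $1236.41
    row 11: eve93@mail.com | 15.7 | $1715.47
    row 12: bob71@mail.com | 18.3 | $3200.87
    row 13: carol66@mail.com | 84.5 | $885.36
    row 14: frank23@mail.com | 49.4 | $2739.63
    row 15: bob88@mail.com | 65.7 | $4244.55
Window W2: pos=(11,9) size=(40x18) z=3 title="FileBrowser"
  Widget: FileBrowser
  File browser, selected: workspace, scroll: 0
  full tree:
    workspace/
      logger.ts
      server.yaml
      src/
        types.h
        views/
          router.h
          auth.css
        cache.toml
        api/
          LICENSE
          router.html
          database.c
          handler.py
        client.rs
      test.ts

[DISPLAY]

         ┃▒▒▒▒▒███┃ DataTable              ┃      
         ┃▒▒▒▒▒███┠────────────────────────┨      
         ┃▒▒▒▒▒███┃Email           │Score│A┃      
         ┃█████▒▒▒┃────────────────┼─────┼─┃      
         ┃█┏━━━━━━━━━━━━━━━━━━━━━━━━━━━━━━━━━━━━━━
         ┃█┃ FileBrowser                          
         ┃█┠──────────────────────────────────────
         ┃█┃> [-] workspace/                      
         ┃▒┃    logger.ts                         
         ┗━┃    server.yaml                       
           ┃    [+] src/                          
           ┃    test.ts                           
           ┃                                      
           ┃                                      
           ┃                                      
           ┃                                      
           ┃                                      
           ┃                                      
           ┃                                      
           ┃                                      
           ┃                                      


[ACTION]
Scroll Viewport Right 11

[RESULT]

      ┃▒▒▒▒▒███┃ DataTable              ┃         
      ┃▒▒▒▒▒███┠────────────────────────┨         
      ┃▒▒▒▒▒███┃Email           │Score│A┃         
      ┃█████▒▒▒┃────────────────┼─────┼─┃         
      ┃█┏━━━━━━━━━━━━━━━━━━━━━━━━━━━━━━━━━━━━━━┓  
      ┃█┃ FileBrowser                          ┃  
      ┃█┠──────────────────────────────────────┨  
      ┃█┃> [-] workspace/                      ┃  
      ┃▒┃    logger.ts                         ┃  
      ┗━┃    server.yaml                       ┃  
        ┃    [+] src/                          ┃  
        ┃    test.ts                           ┃  
        ┃                                      ┃  
        ┃                                      ┃  
        ┃                                      ┃  
        ┃                                      ┃  
        ┃                                      ┃  
        ┃                                      ┃  
        ┃                                      ┃  
        ┃                                      ┃  
        ┃                                      ┃  


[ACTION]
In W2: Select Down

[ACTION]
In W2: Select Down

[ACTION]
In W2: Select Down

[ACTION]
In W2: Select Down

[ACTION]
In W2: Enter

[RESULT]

      ┃▒▒▒▒▒███┃ DataTable              ┃         
      ┃▒▒▒▒▒███┠────────────────────────┨         
      ┃▒▒▒▒▒███┃Email           │Score│A┃         
      ┃█████▒▒▒┃────────────────┼─────┼─┃         
      ┃█┏━━━━━━━━━━━━━━━━━━━━━━━━━━━━━━━━━━━━━━┓  
      ┃█┃ FileBrowser                          ┃  
      ┃█┠──────────────────────────────────────┨  
      ┃█┃  [-] workspace/                      ┃  
      ┃▒┃    logger.ts                         ┃  
      ┗━┃    server.yaml                       ┃  
        ┃    [+] src/                          ┃  
        ┃  > test.ts                           ┃  
        ┃                                      ┃  
        ┃                                      ┃  
        ┃                                      ┃  
        ┃                                      ┃  
        ┃                                      ┃  
        ┃                                      ┃  
        ┃                                      ┃  
        ┃                                      ┃  
        ┃                                      ┃  


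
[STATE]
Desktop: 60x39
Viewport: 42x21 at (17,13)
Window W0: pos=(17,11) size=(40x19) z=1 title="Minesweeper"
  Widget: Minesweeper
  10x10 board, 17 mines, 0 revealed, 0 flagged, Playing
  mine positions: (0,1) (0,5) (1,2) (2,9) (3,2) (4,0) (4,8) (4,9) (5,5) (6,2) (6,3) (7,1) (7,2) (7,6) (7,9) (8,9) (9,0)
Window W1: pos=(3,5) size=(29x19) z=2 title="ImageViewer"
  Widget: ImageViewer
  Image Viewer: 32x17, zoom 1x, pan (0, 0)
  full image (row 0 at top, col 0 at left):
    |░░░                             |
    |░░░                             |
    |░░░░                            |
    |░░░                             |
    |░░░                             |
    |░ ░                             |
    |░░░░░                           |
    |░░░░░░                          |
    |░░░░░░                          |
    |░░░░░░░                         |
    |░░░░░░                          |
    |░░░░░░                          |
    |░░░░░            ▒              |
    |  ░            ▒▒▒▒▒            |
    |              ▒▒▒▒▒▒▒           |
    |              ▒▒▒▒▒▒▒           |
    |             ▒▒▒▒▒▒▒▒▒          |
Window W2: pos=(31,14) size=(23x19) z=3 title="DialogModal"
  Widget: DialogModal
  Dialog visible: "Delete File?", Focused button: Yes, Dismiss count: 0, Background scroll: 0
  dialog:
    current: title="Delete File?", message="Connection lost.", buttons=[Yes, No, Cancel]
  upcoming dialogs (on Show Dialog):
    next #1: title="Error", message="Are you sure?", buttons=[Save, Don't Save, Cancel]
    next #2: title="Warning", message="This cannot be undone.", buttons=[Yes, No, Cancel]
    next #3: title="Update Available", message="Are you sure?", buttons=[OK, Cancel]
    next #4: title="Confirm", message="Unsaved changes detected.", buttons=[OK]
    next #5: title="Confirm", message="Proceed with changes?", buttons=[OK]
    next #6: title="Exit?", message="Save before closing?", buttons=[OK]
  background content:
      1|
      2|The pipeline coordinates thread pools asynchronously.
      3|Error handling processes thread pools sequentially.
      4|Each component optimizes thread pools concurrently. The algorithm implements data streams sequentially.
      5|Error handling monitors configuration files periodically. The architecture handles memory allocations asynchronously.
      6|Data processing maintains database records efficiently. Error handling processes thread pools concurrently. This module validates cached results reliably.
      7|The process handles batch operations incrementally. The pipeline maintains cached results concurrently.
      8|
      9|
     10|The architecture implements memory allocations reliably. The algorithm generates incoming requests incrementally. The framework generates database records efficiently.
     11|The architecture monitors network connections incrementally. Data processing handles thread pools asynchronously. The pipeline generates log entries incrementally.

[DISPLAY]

              ┃────────────────────────┨  
              ┏━━━━━━━━━━━━━━━━━━━━━┓  ┃  
              ┃ DialogModal         ┃  ┃  
              ┠─────────────────────┨  ┃  
              ┃                     ┃  ┃  
              ┃The pipeline coordina┃  ┃  
              ┃Error handling proces┃  ┃  
    ▒         ┃Each component optimi┃  ┃  
  ▒▒▒▒▒       ┃Error handling monito┃  ┃  
 ▒▒▒▒▒▒▒      ┃Da┌───────────────┐nt┃  ┃  
━━━━━━━━━━━━━━┃Th│  Delete File? │ b┃  ┃  
┃             ┃  │Connection lost│  ┃  ┃  
┃             ┃  │[Yes]  No   Can│  ┃  ┃  
┃             ┃Th└───────────────┘pl┃  ┃  
┃             ┃The architecture moni┃  ┃  
┃             ┃                     ┃  ┃  
┗━━━━━━━━━━━━━┃                     ┃━━┛  
              ┃                     ┃     
              ┃                     ┃     
              ┗━━━━━━━━━━━━━━━━━━━━━┛     
                                          


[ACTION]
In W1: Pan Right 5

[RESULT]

              ┃────────────────────────┨  
              ┏━━━━━━━━━━━━━━━━━━━━━┓  ┃  
              ┃ DialogModal         ┃  ┃  
              ┠─────────────────────┨  ┃  
              ┃                     ┃  ┃  
              ┃The pipeline coordina┃  ┃  
              ┃Error handling proces┃  ┃  
              ┃Each component optimi┃  ┃  
▒▒            ┃Error handling monito┃  ┃  
▒▒▒           ┃Da┌───────────────┐nt┃  ┃  
━━━━━━━━━━━━━━┃Th│  Delete File? │ b┃  ┃  
┃             ┃  │Connection lost│  ┃  ┃  
┃             ┃  │[Yes]  No   Can│  ┃  ┃  
┃             ┃Th└───────────────┘pl┃  ┃  
┃             ┃The architecture moni┃  ┃  
┃             ┃                     ┃  ┃  
┗━━━━━━━━━━━━━┃                     ┃━━┛  
              ┃                     ┃     
              ┃                     ┃     
              ┗━━━━━━━━━━━━━━━━━━━━━┛     
                                          


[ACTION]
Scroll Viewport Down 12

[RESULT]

              ┃The pipeline coordina┃  ┃  
              ┃Error handling proces┃  ┃  
              ┃Each component optimi┃  ┃  
▒▒            ┃Error handling monito┃  ┃  
▒▒▒           ┃Da┌───────────────┐nt┃  ┃  
━━━━━━━━━━━━━━┃Th│  Delete File? │ b┃  ┃  
┃             ┃  │Connection lost│  ┃  ┃  
┃             ┃  │[Yes]  No   Can│  ┃  ┃  
┃             ┃Th└───────────────┘pl┃  ┃  
┃             ┃The architecture moni┃  ┃  
┃             ┃                     ┃  ┃  
┗━━━━━━━━━━━━━┃                     ┃━━┛  
              ┃                     ┃     
              ┃                     ┃     
              ┗━━━━━━━━━━━━━━━━━━━━━┛     
                                          
                                          
                                          
                                          
                                          
                                          


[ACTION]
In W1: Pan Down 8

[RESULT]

              ┃The pipeline coordina┃  ┃  
              ┃Error handling proces┃  ┃  
              ┃Each component optimi┃  ┃  
              ┃Error handling monito┃  ┃  
              ┃Da┌───────────────┐nt┃  ┃  
━━━━━━━━━━━━━━┃Th│  Delete File? │ b┃  ┃  
┃             ┃  │Connection lost│  ┃  ┃  
┃             ┃  │[Yes]  No   Can│  ┃  ┃  
┃             ┃Th└───────────────┘pl┃  ┃  
┃             ┃The architecture moni┃  ┃  
┃             ┃                     ┃  ┃  
┗━━━━━━━━━━━━━┃                     ┃━━┛  
              ┃                     ┃     
              ┃                     ┃     
              ┗━━━━━━━━━━━━━━━━━━━━━┛     
                                          
                                          
                                          
                                          
                                          
                                          


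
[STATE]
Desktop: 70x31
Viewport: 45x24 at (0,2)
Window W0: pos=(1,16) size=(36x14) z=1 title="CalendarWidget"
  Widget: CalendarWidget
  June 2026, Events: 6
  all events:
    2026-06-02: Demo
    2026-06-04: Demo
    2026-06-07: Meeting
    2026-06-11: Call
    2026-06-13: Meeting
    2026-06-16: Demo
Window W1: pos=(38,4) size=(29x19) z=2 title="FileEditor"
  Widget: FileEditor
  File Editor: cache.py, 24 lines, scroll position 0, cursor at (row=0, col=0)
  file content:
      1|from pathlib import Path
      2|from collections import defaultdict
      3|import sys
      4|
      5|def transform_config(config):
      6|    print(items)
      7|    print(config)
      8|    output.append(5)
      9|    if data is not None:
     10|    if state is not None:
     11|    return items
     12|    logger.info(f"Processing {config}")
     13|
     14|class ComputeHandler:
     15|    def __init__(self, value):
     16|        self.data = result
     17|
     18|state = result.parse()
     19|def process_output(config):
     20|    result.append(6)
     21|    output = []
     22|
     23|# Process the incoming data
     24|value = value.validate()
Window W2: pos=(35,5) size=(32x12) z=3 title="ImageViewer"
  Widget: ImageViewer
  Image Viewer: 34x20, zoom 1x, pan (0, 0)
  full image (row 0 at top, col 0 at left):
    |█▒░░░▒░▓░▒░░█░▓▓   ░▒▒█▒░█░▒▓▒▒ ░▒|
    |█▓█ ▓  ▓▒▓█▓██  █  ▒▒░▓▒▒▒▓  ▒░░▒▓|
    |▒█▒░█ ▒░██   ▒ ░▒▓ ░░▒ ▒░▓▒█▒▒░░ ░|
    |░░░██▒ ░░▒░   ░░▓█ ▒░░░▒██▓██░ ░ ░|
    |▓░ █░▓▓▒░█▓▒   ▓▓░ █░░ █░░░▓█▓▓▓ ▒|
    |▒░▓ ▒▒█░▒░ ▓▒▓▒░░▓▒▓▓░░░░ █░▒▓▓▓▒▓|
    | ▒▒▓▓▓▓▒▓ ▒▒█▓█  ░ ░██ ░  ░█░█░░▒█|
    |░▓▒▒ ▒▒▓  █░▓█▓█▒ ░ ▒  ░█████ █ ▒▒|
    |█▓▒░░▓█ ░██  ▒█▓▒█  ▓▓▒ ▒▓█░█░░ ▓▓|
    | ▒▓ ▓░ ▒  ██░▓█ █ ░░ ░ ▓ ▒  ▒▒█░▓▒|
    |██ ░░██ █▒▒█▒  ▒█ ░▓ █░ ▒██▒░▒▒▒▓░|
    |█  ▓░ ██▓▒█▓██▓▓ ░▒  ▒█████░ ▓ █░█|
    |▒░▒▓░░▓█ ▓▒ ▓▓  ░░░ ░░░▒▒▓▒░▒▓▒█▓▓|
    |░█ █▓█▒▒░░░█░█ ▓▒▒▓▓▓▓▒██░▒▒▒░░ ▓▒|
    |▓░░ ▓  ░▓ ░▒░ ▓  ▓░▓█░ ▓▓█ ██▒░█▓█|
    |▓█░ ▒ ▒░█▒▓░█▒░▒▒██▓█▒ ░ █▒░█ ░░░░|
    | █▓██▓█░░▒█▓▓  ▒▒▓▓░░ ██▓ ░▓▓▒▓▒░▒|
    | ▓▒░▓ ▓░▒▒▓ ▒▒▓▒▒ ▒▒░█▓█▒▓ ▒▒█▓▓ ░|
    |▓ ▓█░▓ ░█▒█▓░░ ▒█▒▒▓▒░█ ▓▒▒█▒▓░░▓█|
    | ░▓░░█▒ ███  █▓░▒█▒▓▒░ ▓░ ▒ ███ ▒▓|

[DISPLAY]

                                             
                                             
                                      ┏━━━━━━
                                   ┏━━━━━━━━━
                                   ┃ ImageVie
                                   ┠─────────
                                   ┃█▒░░░▒░▓░
                                   ┃█▓█ ▓  ▓▒
                                   ┃▒█▒░█ ▒░█
                                   ┃░░░██▒ ░░
                                   ┃▓░ █░▓▓▒░
                                   ┃▒░▓ ▒▒█░▒
                                   ┃ ▒▒▓▓▓▓▒▓
                                   ┃░▓▒▒ ▒▒▓ 
 ┏━━━━━━━━━━━━━━━━━━━━━━━━━━━━━━━━━┗━━━━━━━━━
 ┃ CalendarWidget                   ┃ ┃    re
 ┠──────────────────────────────────┨ ┃    lo
 ┃            June 2026             ┃ ┃      
 ┃Mo Tu We Th Fr Sa Su              ┃ ┃class 
 ┃ 1  2*  3  4*  5  6  7*           ┃ ┃    de
 ┃ 8  9 10 11* 12 13* 14            ┃ ┗━━━━━━
 ┃15 16* 17 18 19 20 21             ┃        
 ┃22 23 24 25 26 27 28              ┃        
 ┃29 30                             ┃        


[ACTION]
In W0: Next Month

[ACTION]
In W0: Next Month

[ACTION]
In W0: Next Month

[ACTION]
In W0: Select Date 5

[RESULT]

                                             
                                             
                                      ┏━━━━━━
                                   ┏━━━━━━━━━
                                   ┃ ImageVie
                                   ┠─────────
                                   ┃█▒░░░▒░▓░
                                   ┃█▓█ ▓  ▓▒
                                   ┃▒█▒░█ ▒░█
                                   ┃░░░██▒ ░░
                                   ┃▓░ █░▓▓▒░
                                   ┃▒░▓ ▒▒█░▒
                                   ┃ ▒▒▓▓▓▓▒▓
                                   ┃░▓▒▒ ▒▒▓ 
 ┏━━━━━━━━━━━━━━━━━━━━━━━━━━━━━━━━━┗━━━━━━━━━
 ┃ CalendarWidget                   ┃ ┃    re
 ┠──────────────────────────────────┨ ┃    lo
 ┃          September 2026          ┃ ┃      
 ┃Mo Tu We Th Fr Sa Su              ┃ ┃class 
 ┃    1  2  3  4 [ 5]  6            ┃ ┃    de
 ┃ 7  8  9 10 11 12 13              ┃ ┗━━━━━━
 ┃14 15 16 17 18 19 20              ┃        
 ┃21 22 23 24 25 26 27              ┃        
 ┃28 29 30                          ┃        


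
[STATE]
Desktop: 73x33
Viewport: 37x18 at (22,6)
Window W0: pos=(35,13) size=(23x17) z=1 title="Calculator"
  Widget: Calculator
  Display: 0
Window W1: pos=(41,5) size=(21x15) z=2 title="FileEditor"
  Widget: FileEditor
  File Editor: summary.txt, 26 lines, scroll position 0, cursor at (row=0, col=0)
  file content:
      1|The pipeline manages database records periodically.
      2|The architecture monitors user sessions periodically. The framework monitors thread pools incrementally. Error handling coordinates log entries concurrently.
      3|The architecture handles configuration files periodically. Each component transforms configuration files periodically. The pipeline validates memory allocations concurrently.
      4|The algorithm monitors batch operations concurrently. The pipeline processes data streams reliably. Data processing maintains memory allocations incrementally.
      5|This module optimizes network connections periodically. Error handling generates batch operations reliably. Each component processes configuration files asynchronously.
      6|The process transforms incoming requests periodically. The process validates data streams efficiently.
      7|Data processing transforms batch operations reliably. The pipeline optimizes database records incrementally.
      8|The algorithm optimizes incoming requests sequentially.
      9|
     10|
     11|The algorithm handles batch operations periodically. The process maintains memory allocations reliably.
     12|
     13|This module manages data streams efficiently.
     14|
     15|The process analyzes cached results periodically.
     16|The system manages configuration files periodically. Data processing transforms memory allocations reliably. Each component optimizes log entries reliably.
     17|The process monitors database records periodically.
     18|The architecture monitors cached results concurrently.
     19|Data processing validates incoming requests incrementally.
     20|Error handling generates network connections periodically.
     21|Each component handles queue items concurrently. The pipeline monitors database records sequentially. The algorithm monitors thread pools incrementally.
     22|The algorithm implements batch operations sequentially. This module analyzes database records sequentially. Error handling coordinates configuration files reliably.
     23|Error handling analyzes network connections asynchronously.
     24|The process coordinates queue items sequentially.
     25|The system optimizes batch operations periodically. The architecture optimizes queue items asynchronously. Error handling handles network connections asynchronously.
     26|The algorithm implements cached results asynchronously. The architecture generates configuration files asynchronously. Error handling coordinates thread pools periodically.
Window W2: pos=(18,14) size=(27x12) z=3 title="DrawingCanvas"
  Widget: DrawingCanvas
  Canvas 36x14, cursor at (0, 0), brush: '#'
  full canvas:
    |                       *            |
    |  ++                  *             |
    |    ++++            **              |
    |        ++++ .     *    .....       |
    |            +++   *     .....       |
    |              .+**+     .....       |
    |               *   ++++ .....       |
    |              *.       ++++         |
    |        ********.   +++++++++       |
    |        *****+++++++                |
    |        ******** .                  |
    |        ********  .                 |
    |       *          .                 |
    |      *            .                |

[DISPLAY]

                   ┃ FileEditor      
                   ┠─────────────────
                   ┃█he pipeline mana
                   ┃The architecture 
                   ┃The architecture 
                   ┃The algorithm mon
                   ┃This module optim
             ┏━━━━━┃The process trans
━━━━━━━━━━━━━━━━━━━━━━┓a processing t
awingCanvas           ┃ algorithm opt
──────────────────────┨              
                    * ┃              
+                  *  ┃ algorithm han
 ++++            **   ┃━━━━━━━━━━━━━━
     ++++ .     *    .┃ 6 │ × │    ┃ 
         +++   *     .┃───┼───┤    ┃ 
           .+**+     .┃ 3 │ - │    ┃ 
            *   ++++ .┃───┼───┤    ┃ 


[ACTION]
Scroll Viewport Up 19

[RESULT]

                                     
                                     
                                     
                                     
                                     
                   ┏━━━━━━━━━━━━━━━━━
                   ┃ FileEditor      
                   ┠─────────────────
                   ┃█he pipeline mana
                   ┃The architecture 
                   ┃The architecture 
                   ┃The algorithm mon
                   ┃This module optim
             ┏━━━━━┃The process trans
━━━━━━━━━━━━━━━━━━━━━━┓a processing t
awingCanvas           ┃ algorithm opt
──────────────────────┨              
                    * ┃              


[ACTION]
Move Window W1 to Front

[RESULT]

                                     
                                     
                                     
                                     
                                     
                   ┏━━━━━━━━━━━━━━━━━
                   ┃ FileEditor      
                   ┠─────────────────
                   ┃█he pipeline mana
                   ┃The architecture 
                   ┃The architecture 
                   ┃The algorithm mon
                   ┃This module optim
             ┏━━━━━┃The process trans
━━━━━━━━━━━━━━━━━━━┃Data processing t
awingCanvas        ┃The algorithm opt
───────────────────┃                 
                   ┃                 


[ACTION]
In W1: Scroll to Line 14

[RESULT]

                                     
                                     
                                     
                                     
                                     
                   ┏━━━━━━━━━━━━━━━━━
                   ┃ FileEditor      
                   ┠─────────────────
                   ┃                 
                   ┃The process analy
                   ┃The system manage
                   ┃The process monit
                   ┃The architecture 
             ┏━━━━━┃Data processing v
━━━━━━━━━━━━━━━━━━━┃Error handling ge
awingCanvas        ┃Each component ha
───────────────────┃The algorithm imp
                   ┃Error handling an
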